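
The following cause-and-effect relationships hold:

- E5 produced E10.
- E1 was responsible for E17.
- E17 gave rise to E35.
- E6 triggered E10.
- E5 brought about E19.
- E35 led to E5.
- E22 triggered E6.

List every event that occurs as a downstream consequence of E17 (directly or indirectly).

E10, E19, E35, E5

Direct effects: E35.
2 steps out: E5.
3 steps out: E19, E10.
Not reachable from it: E1, E22, E6.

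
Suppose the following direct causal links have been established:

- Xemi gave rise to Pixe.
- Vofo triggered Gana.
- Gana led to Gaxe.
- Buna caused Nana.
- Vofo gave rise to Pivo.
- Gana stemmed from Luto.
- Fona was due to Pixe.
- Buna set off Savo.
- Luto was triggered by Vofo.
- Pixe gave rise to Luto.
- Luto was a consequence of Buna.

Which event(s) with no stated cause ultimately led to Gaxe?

Tracing upstream from Gaxe: Gaxe ← Gana ← Vofo.
A separate upstream branch: Gaxe ← Gana ← Luto ← Pixe ← Xemi.
A separate upstream branch: Gaxe ← Gana ← Luto ← Buna.
Each of those chain origins has no stated cause.

Buna, Vofo, Xemi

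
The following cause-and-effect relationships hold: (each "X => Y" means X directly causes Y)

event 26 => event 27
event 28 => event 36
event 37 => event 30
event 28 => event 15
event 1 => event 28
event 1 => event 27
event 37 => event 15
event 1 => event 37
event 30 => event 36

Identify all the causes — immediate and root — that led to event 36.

Immediate causes of event 36: event 28, event 30.
Further upstream: event 1, event 37.

event 1, event 28, event 30, event 37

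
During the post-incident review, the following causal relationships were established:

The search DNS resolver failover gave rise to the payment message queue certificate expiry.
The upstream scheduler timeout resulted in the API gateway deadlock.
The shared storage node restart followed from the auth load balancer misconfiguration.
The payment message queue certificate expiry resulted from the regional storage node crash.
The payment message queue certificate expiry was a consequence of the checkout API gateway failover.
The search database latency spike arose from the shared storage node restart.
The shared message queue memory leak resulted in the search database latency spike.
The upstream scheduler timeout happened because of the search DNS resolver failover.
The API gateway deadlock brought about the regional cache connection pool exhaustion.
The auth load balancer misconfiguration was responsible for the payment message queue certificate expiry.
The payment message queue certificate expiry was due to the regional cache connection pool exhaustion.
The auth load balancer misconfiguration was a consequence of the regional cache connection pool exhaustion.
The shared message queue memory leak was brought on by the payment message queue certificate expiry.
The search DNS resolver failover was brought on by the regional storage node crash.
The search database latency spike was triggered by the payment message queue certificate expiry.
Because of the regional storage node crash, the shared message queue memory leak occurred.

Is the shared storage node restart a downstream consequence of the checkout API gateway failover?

No

The checkout API gateway failover leads to the payment message queue certificate expiry, the shared message queue memory leak, the search database latency spike; the shared storage node restart is not among them.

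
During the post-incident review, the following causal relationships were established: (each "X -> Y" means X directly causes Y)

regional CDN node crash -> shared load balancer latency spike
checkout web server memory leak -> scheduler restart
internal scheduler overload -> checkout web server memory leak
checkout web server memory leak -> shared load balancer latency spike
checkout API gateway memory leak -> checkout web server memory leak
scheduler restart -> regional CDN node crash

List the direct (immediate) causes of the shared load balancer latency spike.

Upstream contributors include the checkout API gateway memory leak, the internal scheduler overload, the scheduler restart, but only the checkout web server memory leak, the regional CDN node crash feed directly into the shared load balancer latency spike.

the checkout web server memory leak, the regional CDN node crash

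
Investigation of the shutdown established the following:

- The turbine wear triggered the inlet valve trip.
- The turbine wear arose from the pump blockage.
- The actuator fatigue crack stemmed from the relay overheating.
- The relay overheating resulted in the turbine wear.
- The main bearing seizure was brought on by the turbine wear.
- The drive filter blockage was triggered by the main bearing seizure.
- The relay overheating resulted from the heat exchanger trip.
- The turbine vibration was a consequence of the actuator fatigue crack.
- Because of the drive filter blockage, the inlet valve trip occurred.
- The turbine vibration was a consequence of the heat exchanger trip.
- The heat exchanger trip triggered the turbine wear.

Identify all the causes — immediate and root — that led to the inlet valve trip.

the drive filter blockage, the heat exchanger trip, the main bearing seizure, the pump blockage, the relay overheating, the turbine wear

Immediate causes of the inlet valve trip: the turbine wear, the drive filter blockage.
Further upstream: the heat exchanger trip, the relay overheating, the pump blockage, the main bearing seizure.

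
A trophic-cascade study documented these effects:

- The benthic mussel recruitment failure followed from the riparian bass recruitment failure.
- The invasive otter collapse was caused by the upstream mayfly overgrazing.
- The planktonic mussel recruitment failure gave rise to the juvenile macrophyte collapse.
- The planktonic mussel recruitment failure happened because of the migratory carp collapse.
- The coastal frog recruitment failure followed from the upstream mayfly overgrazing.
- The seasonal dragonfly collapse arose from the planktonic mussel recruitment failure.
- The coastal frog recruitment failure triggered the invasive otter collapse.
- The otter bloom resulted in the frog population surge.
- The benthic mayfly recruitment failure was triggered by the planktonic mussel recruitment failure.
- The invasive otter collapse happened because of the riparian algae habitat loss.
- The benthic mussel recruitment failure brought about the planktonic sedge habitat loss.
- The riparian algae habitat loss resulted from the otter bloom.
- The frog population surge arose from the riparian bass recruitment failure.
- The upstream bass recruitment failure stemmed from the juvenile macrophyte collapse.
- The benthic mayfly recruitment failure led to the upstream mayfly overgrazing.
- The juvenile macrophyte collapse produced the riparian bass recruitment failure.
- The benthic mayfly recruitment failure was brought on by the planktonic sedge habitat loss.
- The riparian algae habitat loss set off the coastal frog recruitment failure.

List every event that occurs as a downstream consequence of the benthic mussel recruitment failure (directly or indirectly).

the benthic mayfly recruitment failure, the coastal frog recruitment failure, the invasive otter collapse, the planktonic sedge habitat loss, the upstream mayfly overgrazing

Direct effects: the planktonic sedge habitat loss.
2 steps out: the benthic mayfly recruitment failure.
3 steps out: the upstream mayfly overgrazing.
4 steps out: the coastal frog recruitment failure, the invasive otter collapse.
Not reachable from it: the migratory carp collapse, the planktonic mussel recruitment failure, the juvenile macrophyte collapse, the riparian bass recruitment failure, the otter bloom, the seasonal dragonfly collapse, the frog population surge, the upstream bass recruitment failure, the riparian algae habitat loss.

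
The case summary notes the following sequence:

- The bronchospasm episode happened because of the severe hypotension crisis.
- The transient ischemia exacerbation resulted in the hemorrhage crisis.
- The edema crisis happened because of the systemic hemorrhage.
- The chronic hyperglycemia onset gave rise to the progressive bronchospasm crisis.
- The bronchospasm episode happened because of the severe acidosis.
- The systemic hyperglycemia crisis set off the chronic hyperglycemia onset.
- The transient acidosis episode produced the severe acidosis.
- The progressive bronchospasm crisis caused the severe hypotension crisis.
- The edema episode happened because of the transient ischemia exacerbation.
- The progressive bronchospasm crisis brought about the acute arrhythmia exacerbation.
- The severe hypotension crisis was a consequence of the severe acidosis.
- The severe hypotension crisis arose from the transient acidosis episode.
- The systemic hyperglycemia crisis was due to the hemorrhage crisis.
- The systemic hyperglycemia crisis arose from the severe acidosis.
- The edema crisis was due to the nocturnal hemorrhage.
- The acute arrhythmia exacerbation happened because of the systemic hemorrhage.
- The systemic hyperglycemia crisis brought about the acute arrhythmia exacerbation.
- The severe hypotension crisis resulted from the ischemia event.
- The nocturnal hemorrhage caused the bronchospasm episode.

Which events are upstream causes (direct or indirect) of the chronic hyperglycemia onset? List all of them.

the hemorrhage crisis, the severe acidosis, the systemic hyperglycemia crisis, the transient acidosis episode, the transient ischemia exacerbation

Immediate cause of the chronic hyperglycemia onset: the systemic hyperglycemia crisis.
Further upstream: the transient acidosis episode, the transient ischemia exacerbation, the hemorrhage crisis, the severe acidosis.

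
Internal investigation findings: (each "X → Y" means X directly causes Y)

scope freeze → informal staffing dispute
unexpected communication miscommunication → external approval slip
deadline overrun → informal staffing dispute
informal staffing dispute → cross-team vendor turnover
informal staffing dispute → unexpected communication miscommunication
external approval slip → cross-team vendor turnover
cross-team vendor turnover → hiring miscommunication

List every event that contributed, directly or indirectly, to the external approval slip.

the deadline overrun, the informal staffing dispute, the scope freeze, the unexpected communication miscommunication

Immediate cause of the external approval slip: the unexpected communication miscommunication.
Further upstream: the deadline overrun, the scope freeze, the informal staffing dispute.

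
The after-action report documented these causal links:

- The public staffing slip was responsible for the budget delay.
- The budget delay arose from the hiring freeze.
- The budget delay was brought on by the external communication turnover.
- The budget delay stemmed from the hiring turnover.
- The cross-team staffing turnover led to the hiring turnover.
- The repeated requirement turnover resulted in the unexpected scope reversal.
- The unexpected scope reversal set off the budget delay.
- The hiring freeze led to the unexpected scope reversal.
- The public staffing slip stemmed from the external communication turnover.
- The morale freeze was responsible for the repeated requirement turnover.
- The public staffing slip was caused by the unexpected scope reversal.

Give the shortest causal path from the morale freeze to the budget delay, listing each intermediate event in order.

the morale freeze → the repeated requirement turnover
the repeated requirement turnover → the unexpected scope reversal
the unexpected scope reversal → the budget delay
Length: 3 steps.

the morale freeze → the repeated requirement turnover → the unexpected scope reversal → the budget delay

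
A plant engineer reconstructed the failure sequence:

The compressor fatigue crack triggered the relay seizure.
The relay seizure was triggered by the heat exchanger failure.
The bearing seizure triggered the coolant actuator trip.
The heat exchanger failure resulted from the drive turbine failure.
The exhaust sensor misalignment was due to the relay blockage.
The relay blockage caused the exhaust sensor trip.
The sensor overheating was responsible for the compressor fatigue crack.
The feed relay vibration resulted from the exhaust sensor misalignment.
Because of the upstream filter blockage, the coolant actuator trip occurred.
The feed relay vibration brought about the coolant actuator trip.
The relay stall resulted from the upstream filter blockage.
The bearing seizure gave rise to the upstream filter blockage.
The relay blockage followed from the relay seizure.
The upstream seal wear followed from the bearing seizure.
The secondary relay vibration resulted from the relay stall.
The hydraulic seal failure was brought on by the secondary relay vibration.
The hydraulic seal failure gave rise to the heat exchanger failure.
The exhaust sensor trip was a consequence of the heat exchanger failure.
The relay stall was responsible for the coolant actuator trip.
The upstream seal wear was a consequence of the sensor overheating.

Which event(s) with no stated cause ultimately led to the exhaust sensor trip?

Tracing upstream from the exhaust sensor trip: the exhaust sensor trip ← the heat exchanger failure ← the hydraulic seal failure ← the secondary relay vibration ← the relay stall ← the upstream filter blockage ← the bearing seizure.
A separate upstream branch: the exhaust sensor trip ← the relay blockage ← the relay seizure ← the compressor fatigue crack ← the sensor overheating.
A separate upstream branch: the exhaust sensor trip ← the heat exchanger failure ← the drive turbine failure.
Each of those chain origins has no stated cause.

the bearing seizure, the drive turbine failure, the sensor overheating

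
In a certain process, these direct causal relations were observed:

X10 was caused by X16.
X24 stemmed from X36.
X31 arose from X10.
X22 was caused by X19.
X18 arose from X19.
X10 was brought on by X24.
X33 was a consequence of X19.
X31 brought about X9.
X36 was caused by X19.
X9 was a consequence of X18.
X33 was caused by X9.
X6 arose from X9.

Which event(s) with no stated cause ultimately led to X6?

Tracing upstream from X6: X6 ← X9 ← X18 ← X19.
A separate upstream branch: X6 ← X9 ← X31 ← X10 ← X16.
Each of those chain origins has no stated cause.

X16, X19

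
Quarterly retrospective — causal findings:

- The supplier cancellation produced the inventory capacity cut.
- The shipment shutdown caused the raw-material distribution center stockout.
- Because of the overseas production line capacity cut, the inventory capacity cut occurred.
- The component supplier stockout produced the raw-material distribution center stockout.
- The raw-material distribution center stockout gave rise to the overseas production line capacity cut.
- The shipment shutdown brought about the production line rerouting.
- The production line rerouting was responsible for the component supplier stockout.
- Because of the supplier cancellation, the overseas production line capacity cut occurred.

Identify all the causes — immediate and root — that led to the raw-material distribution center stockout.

the component supplier stockout, the production line rerouting, the shipment shutdown

Immediate causes of the raw-material distribution center stockout: the shipment shutdown, the component supplier stockout.
Further upstream: the production line rerouting.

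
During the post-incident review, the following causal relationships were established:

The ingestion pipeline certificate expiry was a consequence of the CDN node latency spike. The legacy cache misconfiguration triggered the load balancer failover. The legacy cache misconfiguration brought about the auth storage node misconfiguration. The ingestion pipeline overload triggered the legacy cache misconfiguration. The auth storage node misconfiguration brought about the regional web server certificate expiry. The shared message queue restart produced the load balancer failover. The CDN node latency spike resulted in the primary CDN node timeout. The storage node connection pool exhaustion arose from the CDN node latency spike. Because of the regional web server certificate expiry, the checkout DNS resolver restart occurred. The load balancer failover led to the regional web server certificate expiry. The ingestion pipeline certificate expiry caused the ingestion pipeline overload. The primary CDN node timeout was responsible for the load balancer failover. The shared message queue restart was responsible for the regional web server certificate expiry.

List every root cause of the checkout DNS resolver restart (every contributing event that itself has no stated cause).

Tracing upstream from the checkout DNS resolver restart: the checkout DNS resolver restart ← the regional web server certificate expiry ← the load balancer failover ← the primary CDN node timeout ← the CDN node latency spike.
A separate upstream branch: the checkout DNS resolver restart ← the regional web server certificate expiry ← the shared message queue restart.
Each of those chain origins has no stated cause.

the CDN node latency spike, the shared message queue restart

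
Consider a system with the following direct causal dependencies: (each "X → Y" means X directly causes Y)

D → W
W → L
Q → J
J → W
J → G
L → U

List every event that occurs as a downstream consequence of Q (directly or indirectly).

G, J, L, U, W

Direct effects: J.
2 steps out: G, W.
3 steps out: L.
4 steps out: U.
Not reachable from it: D.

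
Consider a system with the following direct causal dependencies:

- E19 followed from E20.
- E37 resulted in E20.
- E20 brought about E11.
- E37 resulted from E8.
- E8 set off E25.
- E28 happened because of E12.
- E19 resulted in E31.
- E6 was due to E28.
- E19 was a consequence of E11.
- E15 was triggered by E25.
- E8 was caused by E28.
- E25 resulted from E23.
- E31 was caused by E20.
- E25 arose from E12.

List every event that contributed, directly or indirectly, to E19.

E11, E12, E20, E28, E37, E8

Immediate causes of E19: E20, E11.
Further upstream: E12, E28, E8, E37.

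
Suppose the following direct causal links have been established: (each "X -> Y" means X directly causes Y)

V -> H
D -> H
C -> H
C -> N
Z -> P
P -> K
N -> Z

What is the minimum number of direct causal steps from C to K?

4

Shortest chain: C → N → Z → P → K.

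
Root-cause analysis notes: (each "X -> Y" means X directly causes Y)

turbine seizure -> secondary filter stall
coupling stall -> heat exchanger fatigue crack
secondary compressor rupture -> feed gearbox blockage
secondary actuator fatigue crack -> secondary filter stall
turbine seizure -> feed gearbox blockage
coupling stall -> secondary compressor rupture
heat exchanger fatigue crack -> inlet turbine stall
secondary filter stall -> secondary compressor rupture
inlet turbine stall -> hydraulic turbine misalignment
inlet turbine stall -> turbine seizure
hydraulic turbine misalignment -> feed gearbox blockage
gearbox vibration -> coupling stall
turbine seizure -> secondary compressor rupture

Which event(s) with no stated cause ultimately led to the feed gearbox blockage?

the gearbox vibration, the secondary actuator fatigue crack

Tracing upstream from the feed gearbox blockage: the feed gearbox blockage ← the secondary compressor rupture ← the coupling stall ← the gearbox vibration.
A separate upstream branch: the feed gearbox blockage ← the secondary compressor rupture ← the secondary filter stall ← the secondary actuator fatigue crack.
Each of those chain origins has no stated cause.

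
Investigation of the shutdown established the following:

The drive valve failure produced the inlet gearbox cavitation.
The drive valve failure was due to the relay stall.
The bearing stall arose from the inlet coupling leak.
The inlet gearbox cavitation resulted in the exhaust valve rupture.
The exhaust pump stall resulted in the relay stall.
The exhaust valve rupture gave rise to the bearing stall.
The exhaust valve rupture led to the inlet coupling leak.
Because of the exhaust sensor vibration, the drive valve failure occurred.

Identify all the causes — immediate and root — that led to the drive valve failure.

the exhaust pump stall, the exhaust sensor vibration, the relay stall

Immediate causes of the drive valve failure: the relay stall, the exhaust sensor vibration.
Further upstream: the exhaust pump stall.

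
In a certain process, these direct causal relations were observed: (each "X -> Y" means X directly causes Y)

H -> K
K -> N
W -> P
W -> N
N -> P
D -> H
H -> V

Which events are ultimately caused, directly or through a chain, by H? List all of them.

Direct effects: K, V.
2 steps out: N.
3 steps out: P.
Not reachable from it: D, W.

K, N, P, V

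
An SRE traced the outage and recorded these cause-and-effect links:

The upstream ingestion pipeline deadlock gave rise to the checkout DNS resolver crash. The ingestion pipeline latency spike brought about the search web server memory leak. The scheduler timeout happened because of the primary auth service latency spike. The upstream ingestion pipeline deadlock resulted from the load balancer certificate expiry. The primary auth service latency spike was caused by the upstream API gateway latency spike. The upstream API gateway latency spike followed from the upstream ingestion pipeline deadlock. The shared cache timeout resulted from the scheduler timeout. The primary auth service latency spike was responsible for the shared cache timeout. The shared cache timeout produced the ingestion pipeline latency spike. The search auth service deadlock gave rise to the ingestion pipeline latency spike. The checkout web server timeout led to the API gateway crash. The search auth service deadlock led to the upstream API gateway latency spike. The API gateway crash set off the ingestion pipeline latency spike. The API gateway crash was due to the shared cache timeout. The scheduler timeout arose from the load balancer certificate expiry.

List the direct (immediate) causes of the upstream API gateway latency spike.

Upstream contributors include the load balancer certificate expiry, but only the search auth service deadlock, the upstream ingestion pipeline deadlock feed directly into the upstream API gateway latency spike.

the search auth service deadlock, the upstream ingestion pipeline deadlock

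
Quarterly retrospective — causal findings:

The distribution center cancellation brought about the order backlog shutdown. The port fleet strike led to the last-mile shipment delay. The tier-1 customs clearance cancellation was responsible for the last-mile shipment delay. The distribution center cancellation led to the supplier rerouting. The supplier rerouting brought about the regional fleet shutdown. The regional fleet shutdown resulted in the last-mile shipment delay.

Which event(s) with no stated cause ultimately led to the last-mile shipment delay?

Tracing upstream from the last-mile shipment delay: the last-mile shipment delay ← the regional fleet shutdown ← the supplier rerouting ← the distribution center cancellation.
A separate upstream branch: the last-mile shipment delay ← the tier-1 customs clearance cancellation.
A separate upstream branch: the last-mile shipment delay ← the port fleet strike.
Each of those chain origins has no stated cause.

the distribution center cancellation, the port fleet strike, the tier-1 customs clearance cancellation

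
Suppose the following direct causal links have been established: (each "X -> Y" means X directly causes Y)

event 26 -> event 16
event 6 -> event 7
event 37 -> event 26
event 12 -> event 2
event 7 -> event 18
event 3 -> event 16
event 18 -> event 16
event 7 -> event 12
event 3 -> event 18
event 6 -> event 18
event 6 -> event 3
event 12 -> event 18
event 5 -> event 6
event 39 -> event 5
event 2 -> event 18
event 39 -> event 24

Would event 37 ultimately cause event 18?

Event 37 leads to event 26, event 16; event 18 is not among them.

No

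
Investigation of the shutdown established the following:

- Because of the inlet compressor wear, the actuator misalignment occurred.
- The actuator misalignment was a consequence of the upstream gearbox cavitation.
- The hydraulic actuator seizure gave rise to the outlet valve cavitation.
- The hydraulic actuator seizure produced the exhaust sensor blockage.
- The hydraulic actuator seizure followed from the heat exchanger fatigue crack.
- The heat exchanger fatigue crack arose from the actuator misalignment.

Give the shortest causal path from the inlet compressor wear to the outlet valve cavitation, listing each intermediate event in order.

the inlet compressor wear → the actuator misalignment → the heat exchanger fatigue crack → the hydraulic actuator seizure → the outlet valve cavitation

the inlet compressor wear → the actuator misalignment
the actuator misalignment → the heat exchanger fatigue crack
the heat exchanger fatigue crack → the hydraulic actuator seizure
the hydraulic actuator seizure → the outlet valve cavitation
Length: 4 steps.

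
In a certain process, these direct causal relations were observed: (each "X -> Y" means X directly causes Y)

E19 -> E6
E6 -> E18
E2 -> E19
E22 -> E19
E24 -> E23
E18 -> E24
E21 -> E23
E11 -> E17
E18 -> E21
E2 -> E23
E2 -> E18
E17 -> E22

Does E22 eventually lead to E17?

No

E22 leads to E19, E6, E18, E24, E21, E23; E17 is not among them.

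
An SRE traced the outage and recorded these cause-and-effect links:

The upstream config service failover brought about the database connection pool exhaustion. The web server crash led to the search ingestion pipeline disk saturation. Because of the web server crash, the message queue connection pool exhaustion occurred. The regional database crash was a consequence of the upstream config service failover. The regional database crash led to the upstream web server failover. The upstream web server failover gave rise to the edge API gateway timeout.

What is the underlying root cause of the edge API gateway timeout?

the upstream config service failover

Tracing upstream from the edge API gateway timeout: the edge API gateway timeout ← the upstream web server failover ← the regional database crash ← the upstream config service failover.
The upstream config service failover has no stated cause, so it is the root.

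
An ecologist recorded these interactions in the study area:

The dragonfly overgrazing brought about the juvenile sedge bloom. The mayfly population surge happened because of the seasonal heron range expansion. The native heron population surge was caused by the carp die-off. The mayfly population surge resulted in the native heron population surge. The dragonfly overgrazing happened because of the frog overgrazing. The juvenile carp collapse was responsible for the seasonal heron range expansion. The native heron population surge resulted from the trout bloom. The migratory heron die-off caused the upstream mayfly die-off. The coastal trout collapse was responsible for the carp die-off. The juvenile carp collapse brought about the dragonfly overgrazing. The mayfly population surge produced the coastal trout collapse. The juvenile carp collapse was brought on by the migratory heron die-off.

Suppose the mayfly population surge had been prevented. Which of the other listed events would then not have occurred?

Downstream of the mayfly population surge: the coastal trout collapse, the carp die-off, the native heron population surge.
Of those, still caused via another path: the native heron population surge.
The remainder have no surviving cause.

the carp die-off, the coastal trout collapse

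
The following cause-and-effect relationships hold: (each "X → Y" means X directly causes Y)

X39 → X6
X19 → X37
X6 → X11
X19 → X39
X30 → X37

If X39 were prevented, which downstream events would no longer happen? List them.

X11, X6

Downstream of X39: X6, X11.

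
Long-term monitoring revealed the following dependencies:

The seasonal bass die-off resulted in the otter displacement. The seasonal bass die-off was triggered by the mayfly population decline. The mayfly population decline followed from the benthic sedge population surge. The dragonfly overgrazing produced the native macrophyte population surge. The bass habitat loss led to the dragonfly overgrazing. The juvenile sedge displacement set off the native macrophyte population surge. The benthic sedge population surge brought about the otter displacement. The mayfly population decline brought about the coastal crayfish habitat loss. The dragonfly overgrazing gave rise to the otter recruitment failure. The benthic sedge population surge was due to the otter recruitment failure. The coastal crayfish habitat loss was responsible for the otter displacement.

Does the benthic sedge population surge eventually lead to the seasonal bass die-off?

There is a causal chain: the benthic sedge population surge → the mayfly population decline → the seasonal bass die-off.

Yes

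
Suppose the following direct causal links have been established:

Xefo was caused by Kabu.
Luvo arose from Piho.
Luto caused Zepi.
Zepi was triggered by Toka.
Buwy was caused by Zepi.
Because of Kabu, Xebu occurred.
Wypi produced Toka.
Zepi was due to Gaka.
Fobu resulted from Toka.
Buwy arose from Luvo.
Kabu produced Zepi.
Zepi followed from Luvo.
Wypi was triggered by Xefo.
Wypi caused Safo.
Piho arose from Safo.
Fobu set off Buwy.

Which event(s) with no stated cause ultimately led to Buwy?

Gaka, Kabu, Luto

Tracing upstream from Buwy: Buwy ← Zepi ← Kabu.
A separate upstream branch: Buwy ← Zepi ← Gaka.
A separate upstream branch: Buwy ← Zepi ← Luto.
Each of those chain origins has no stated cause.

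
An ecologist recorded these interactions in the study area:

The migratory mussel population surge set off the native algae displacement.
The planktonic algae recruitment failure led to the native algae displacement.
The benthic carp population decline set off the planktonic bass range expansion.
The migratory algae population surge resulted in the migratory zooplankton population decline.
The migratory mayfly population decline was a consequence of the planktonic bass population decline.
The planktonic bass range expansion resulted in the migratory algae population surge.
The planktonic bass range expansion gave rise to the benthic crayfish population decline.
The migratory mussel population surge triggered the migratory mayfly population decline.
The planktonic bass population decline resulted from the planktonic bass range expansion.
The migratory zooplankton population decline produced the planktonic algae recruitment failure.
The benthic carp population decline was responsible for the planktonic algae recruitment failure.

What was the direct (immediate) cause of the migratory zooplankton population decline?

Upstream contributors include the benthic carp population decline, the planktonic bass range expansion, but only the migratory algae population surge feeds directly into the migratory zooplankton population decline.

the migratory algae population surge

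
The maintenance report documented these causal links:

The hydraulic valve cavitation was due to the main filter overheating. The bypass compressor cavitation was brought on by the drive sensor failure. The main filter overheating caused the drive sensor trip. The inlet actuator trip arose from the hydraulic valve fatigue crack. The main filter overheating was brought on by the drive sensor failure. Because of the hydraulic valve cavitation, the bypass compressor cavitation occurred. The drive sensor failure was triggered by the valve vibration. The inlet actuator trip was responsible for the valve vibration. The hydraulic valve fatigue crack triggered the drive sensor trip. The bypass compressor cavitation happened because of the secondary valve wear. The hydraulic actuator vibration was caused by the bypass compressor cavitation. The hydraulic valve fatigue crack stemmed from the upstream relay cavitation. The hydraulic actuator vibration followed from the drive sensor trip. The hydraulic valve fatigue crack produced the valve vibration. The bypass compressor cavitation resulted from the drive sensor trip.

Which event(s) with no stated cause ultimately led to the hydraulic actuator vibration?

Tracing upstream from the hydraulic actuator vibration: the hydraulic actuator vibration ← the drive sensor trip ← the hydraulic valve fatigue crack ← the upstream relay cavitation.
A separate upstream branch: the hydraulic actuator vibration ← the bypass compressor cavitation ← the secondary valve wear.
Each of those chain origins has no stated cause.

the secondary valve wear, the upstream relay cavitation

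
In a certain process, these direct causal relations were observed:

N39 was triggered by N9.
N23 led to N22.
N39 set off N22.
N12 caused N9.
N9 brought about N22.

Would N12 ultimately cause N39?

Yes

There is a causal chain: N12 → N9 → N39.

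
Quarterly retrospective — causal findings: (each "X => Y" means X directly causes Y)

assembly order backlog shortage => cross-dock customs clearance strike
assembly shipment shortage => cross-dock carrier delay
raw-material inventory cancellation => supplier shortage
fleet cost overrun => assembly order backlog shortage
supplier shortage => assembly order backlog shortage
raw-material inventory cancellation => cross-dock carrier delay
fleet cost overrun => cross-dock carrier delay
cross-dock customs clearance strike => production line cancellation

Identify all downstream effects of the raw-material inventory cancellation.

Direct effects: the supplier shortage, the cross-dock carrier delay.
2 steps out: the assembly order backlog shortage.
3 steps out: the cross-dock customs clearance strike.
4 steps out: the production line cancellation.
Not reachable from it: the fleet cost overrun, the assembly shipment shortage.

the assembly order backlog shortage, the cross-dock carrier delay, the cross-dock customs clearance strike, the production line cancellation, the supplier shortage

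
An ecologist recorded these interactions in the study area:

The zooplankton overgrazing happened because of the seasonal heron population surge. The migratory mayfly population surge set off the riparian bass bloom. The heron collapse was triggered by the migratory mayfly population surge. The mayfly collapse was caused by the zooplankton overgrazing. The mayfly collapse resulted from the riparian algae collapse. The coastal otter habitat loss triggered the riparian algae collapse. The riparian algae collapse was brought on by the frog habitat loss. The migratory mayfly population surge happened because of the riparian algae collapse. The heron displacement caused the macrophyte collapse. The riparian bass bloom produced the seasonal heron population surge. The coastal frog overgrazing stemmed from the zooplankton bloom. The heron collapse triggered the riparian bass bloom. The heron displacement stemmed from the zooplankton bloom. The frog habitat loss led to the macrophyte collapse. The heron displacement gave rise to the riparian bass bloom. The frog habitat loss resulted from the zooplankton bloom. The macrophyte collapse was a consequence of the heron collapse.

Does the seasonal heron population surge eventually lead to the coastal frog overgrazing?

No

The seasonal heron population surge leads to the zooplankton overgrazing, the mayfly collapse; the coastal frog overgrazing is not among them.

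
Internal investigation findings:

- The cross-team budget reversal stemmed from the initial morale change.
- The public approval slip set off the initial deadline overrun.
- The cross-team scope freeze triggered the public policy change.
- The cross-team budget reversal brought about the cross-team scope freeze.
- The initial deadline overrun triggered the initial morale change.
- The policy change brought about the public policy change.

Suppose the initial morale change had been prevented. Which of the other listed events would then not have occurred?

Downstream of the initial morale change: the cross-team budget reversal, the cross-team scope freeze, the public policy change.
Of those, still caused via another path: the public policy change.
The remainder have no surviving cause.

the cross-team budget reversal, the cross-team scope freeze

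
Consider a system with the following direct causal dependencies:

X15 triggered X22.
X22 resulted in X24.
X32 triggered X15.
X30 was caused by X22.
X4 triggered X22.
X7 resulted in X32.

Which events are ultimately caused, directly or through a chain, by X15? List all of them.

X22, X24, X30

Direct effects: X22.
2 steps out: X30, X24.
Not reachable from it: X7, X32, X4.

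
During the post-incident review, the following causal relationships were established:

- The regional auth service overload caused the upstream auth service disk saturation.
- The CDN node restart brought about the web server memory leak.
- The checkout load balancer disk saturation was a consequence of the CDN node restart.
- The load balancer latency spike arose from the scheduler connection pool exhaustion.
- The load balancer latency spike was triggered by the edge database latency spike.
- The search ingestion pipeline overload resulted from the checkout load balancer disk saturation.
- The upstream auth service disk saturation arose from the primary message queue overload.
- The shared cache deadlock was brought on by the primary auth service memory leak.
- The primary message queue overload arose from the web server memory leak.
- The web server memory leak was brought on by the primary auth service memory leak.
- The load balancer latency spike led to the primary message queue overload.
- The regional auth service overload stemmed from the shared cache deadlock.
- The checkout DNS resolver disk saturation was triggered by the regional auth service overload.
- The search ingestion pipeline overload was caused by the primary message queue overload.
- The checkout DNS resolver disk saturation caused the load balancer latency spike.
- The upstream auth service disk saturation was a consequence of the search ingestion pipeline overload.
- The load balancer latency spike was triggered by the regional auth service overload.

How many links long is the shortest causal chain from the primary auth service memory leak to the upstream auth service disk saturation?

Shortest chain: the primary auth service memory leak → the web server memory leak → the primary message queue overload → the upstream auth service disk saturation.

3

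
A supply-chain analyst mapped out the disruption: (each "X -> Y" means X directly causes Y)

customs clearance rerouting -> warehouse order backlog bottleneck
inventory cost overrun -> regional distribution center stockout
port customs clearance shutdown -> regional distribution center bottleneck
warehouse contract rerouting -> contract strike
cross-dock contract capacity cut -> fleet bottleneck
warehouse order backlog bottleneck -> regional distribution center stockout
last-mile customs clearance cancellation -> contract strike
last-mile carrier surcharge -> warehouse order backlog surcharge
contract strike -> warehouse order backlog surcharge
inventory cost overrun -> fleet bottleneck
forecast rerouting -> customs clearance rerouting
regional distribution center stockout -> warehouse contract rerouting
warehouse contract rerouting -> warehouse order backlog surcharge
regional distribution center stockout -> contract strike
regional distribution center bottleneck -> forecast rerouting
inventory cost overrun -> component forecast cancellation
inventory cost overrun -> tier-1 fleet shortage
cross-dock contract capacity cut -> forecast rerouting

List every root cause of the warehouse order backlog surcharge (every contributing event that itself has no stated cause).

the cross-dock contract capacity cut, the inventory cost overrun, the last-mile carrier surcharge, the last-mile customs clearance cancellation, the port customs clearance shutdown

Tracing upstream from the warehouse order backlog surcharge: the warehouse order backlog surcharge ← the warehouse contract rerouting ← the regional distribution center stockout ← the inventory cost overrun.
A separate upstream branch: the warehouse order backlog surcharge ← the warehouse contract rerouting ← the regional distribution center stockout ← the warehouse order backlog bottleneck ← the customs clearance rerouting ← the forecast rerouting ← the cross-dock contract capacity cut.
A separate upstream branch: the warehouse order backlog surcharge ← the last-mile carrier surcharge.
A separate upstream branch: the warehouse order backlog surcharge ← the warehouse contract rerouting ← the regional distribution center stockout ← the warehouse order backlog bottleneck ← the customs clearance rerouting ← the forecast rerouting ← the regional distribution center bottleneck ← the port customs clearance shutdown.
A separate upstream branch: the warehouse order backlog surcharge ← the contract strike ← the last-mile customs clearance cancellation.
Each of those chain origins has no stated cause.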